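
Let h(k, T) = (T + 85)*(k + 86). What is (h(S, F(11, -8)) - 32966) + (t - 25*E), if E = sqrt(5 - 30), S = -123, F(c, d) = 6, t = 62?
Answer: -36271 - 125*I ≈ -36271.0 - 125.0*I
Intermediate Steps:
h(k, T) = (85 + T)*(86 + k)
E = 5*I (E = sqrt(-25) = 5*I ≈ 5.0*I)
(h(S, F(11, -8)) - 32966) + (t - 25*E) = ((7310 + 85*(-123) + 86*6 + 6*(-123)) - 32966) + (62 - 125*I) = ((7310 - 10455 + 516 - 738) - 32966) + (62 - 125*I) = (-3367 - 32966) + (62 - 125*I) = -36333 + (62 - 125*I) = -36271 - 125*I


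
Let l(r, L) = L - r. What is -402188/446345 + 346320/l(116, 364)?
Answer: 19309807222/13836695 ≈ 1395.6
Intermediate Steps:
-402188/446345 + 346320/l(116, 364) = -402188/446345 + 346320/(364 - 1*116) = -402188*1/446345 + 346320/(364 - 116) = -402188/446345 + 346320/248 = -402188/446345 + 346320*(1/248) = -402188/446345 + 43290/31 = 19309807222/13836695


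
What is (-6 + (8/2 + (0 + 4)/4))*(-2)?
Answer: 2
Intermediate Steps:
(-6 + (8/2 + (0 + 4)/4))*(-2) = (-6 + (8*(1/2) + 4*(1/4)))*(-2) = (-6 + (4 + 1))*(-2) = (-6 + 5)*(-2) = -1*(-2) = 2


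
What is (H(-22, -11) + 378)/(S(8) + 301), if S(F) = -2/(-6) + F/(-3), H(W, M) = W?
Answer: 267/224 ≈ 1.1920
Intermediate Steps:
S(F) = ⅓ - F/3 (S(F) = -2*(-⅙) + F*(-⅓) = ⅓ - F/3)
(H(-22, -11) + 378)/(S(8) + 301) = (-22 + 378)/((⅓ - ⅓*8) + 301) = 356/((⅓ - 8/3) + 301) = 356/(-7/3 + 301) = 356/(896/3) = 356*(3/896) = 267/224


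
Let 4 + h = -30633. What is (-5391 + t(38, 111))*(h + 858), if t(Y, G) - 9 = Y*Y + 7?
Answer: 117061249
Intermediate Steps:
h = -30637 (h = -4 - 30633 = -30637)
t(Y, G) = 16 + Y² (t(Y, G) = 9 + (Y*Y + 7) = 9 + (Y² + 7) = 9 + (7 + Y²) = 16 + Y²)
(-5391 + t(38, 111))*(h + 858) = (-5391 + (16 + 38²))*(-30637 + 858) = (-5391 + (16 + 1444))*(-29779) = (-5391 + 1460)*(-29779) = -3931*(-29779) = 117061249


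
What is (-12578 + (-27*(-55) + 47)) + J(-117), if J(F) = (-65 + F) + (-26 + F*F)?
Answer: 2435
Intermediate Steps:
J(F) = -91 + F + F² (J(F) = (-65 + F) + (-26 + F²) = -91 + F + F²)
(-12578 + (-27*(-55) + 47)) + J(-117) = (-12578 + (-27*(-55) + 47)) + (-91 - 117 + (-117)²) = (-12578 + (1485 + 47)) + (-91 - 117 + 13689) = (-12578 + 1532) + 13481 = -11046 + 13481 = 2435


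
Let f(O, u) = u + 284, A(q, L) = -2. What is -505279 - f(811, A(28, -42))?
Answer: -505561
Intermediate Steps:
f(O, u) = 284 + u
-505279 - f(811, A(28, -42)) = -505279 - (284 - 2) = -505279 - 1*282 = -505279 - 282 = -505561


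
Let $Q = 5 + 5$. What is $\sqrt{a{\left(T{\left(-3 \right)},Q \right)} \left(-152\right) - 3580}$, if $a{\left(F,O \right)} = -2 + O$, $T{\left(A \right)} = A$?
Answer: $2 i \sqrt{1199} \approx 69.253 i$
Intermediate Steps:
$Q = 10$
$\sqrt{a{\left(T{\left(-3 \right)},Q \right)} \left(-152\right) - 3580} = \sqrt{\left(-2 + 10\right) \left(-152\right) - 3580} = \sqrt{8 \left(-152\right) - 3580} = \sqrt{-1216 - 3580} = \sqrt{-4796} = 2 i \sqrt{1199}$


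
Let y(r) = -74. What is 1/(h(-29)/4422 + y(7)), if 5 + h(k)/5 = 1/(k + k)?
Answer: -85492/6326893 ≈ -0.013512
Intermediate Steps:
h(k) = -25 + 5/(2*k) (h(k) = -25 + 5/(k + k) = -25 + 5/((2*k)) = -25 + 5*(1/(2*k)) = -25 + 5/(2*k))
1/(h(-29)/4422 + y(7)) = 1/((-25 + (5/2)/(-29))/4422 - 74) = 1/((-25 + (5/2)*(-1/29))*(1/4422) - 74) = 1/((-25 - 5/58)*(1/4422) - 74) = 1/(-1455/58*1/4422 - 74) = 1/(-485/85492 - 74) = 1/(-6326893/85492) = -85492/6326893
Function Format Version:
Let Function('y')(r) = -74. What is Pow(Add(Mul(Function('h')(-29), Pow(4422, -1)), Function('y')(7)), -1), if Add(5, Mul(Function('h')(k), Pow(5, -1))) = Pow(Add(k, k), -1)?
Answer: Rational(-85492, 6326893) ≈ -0.013512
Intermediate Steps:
Function('h')(k) = Add(-25, Mul(Rational(5, 2), Pow(k, -1))) (Function('h')(k) = Add(-25, Mul(5, Pow(Add(k, k), -1))) = Add(-25, Mul(5, Pow(Mul(2, k), -1))) = Add(-25, Mul(5, Mul(Rational(1, 2), Pow(k, -1)))) = Add(-25, Mul(Rational(5, 2), Pow(k, -1))))
Pow(Add(Mul(Function('h')(-29), Pow(4422, -1)), Function('y')(7)), -1) = Pow(Add(Mul(Add(-25, Mul(Rational(5, 2), Pow(-29, -1))), Pow(4422, -1)), -74), -1) = Pow(Add(Mul(Add(-25, Mul(Rational(5, 2), Rational(-1, 29))), Rational(1, 4422)), -74), -1) = Pow(Add(Mul(Add(-25, Rational(-5, 58)), Rational(1, 4422)), -74), -1) = Pow(Add(Mul(Rational(-1455, 58), Rational(1, 4422)), -74), -1) = Pow(Add(Rational(-485, 85492), -74), -1) = Pow(Rational(-6326893, 85492), -1) = Rational(-85492, 6326893)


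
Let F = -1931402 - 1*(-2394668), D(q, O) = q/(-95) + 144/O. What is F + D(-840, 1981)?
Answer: 17437204518/37639 ≈ 4.6328e+5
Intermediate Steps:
D(q, O) = 144/O - q/95 (D(q, O) = q*(-1/95) + 144/O = -q/95 + 144/O = 144/O - q/95)
F = 463266 (F = -1931402 + 2394668 = 463266)
F + D(-840, 1981) = 463266 + (144/1981 - 1/95*(-840)) = 463266 + (144*(1/1981) + 168/19) = 463266 + (144/1981 + 168/19) = 463266 + 335544/37639 = 17437204518/37639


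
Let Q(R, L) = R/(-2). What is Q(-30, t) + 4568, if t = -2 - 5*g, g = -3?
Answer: 4583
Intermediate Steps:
t = 13 (t = -2 - 5*(-3) = -2 + 15 = 13)
Q(R, L) = -R/2 (Q(R, L) = R*(-½) = -R/2)
Q(-30, t) + 4568 = -½*(-30) + 4568 = 15 + 4568 = 4583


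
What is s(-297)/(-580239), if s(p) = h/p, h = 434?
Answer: 434/172330983 ≈ 2.5184e-6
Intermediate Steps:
s(p) = 434/p
s(-297)/(-580239) = (434/(-297))/(-580239) = (434*(-1/297))*(-1/580239) = -434/297*(-1/580239) = 434/172330983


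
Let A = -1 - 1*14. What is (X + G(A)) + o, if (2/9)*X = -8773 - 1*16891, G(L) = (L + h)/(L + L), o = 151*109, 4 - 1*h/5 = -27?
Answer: -297101/3 ≈ -99034.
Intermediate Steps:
A = -15 (A = -1 - 14 = -15)
h = 155 (h = 20 - 5*(-27) = 20 + 135 = 155)
o = 16459
G(L) = (155 + L)/(2*L) (G(L) = (L + 155)/(L + L) = (155 + L)/((2*L)) = (155 + L)*(1/(2*L)) = (155 + L)/(2*L))
X = -115488 (X = 9*(-8773 - 1*16891)/2 = 9*(-8773 - 16891)/2 = (9/2)*(-25664) = -115488)
(X + G(A)) + o = (-115488 + (1/2)*(155 - 15)/(-15)) + 16459 = (-115488 + (1/2)*(-1/15)*140) + 16459 = (-115488 - 14/3) + 16459 = -346478/3 + 16459 = -297101/3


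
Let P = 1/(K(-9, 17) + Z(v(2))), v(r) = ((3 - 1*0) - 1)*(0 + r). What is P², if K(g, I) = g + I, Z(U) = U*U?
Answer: 1/576 ≈ 0.0017361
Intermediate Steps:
v(r) = 2*r (v(r) = ((3 + 0) - 1)*r = (3 - 1)*r = 2*r)
Z(U) = U²
K(g, I) = I + g
P = 1/24 (P = 1/((17 - 9) + (2*2)²) = 1/(8 + 4²) = 1/(8 + 16) = 1/24 ≈ 0.041667)
P² = (1/24)² = 1/576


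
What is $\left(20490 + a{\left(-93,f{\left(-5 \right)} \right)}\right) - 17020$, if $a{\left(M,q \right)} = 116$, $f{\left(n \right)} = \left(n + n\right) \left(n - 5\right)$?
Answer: $3586$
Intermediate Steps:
$f{\left(n \right)} = 2 n \left(-5 + n\right)$
$\left(20490 + a{\left(-93,f{\left(-5 \right)} \right)}\right) - 17020 = \left(20490 + 116\right) - 17020 = 20606 - 17020 = 3586$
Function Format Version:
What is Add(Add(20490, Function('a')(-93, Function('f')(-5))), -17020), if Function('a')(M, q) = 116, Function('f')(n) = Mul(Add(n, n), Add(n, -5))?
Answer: 3586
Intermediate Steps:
Function('f')(n) = Mul(2, n, Add(-5, n)) (Function('f')(n) = Mul(Mul(2, n), Add(-5, n)) = Mul(2, n, Add(-5, n)))
Add(Add(20490, Function('a')(-93, Function('f')(-5))), -17020) = Add(Add(20490, 116), -17020) = Add(20606, -17020) = 3586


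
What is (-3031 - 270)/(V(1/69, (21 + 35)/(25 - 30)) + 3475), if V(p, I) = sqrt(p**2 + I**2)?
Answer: -1365332799375/1437286335104 + 1138845*sqrt(14930521)/1437286335104 ≈ -0.94688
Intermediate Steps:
V(p, I) = sqrt(I**2 + p**2)
(-3031 - 270)/(V(1/69, (21 + 35)/(25 - 30)) + 3475) = (-3031 - 270)/(sqrt(((21 + 35)/(25 - 30))**2 + (1/69)**2) + 3475) = -3301/(sqrt((56/(-5))**2 + (1/69)**2) + 3475) = -3301/(sqrt((56*(-1/5))**2 + 1/4761) + 3475) = -3301/(sqrt((-56/5)**2 + 1/4761) + 3475) = -3301/(sqrt(3136/25 + 1/4761) + 3475) = -3301/(sqrt(14930521/119025) + 3475) = -3301/(sqrt(14930521)/345 + 3475) = -3301/(3475 + sqrt(14930521)/345)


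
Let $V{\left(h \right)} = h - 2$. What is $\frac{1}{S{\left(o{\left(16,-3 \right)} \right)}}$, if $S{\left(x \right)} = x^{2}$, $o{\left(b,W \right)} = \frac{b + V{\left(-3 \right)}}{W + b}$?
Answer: $\frac{169}{121} \approx 1.3967$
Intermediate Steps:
$V{\left(h \right)} = -2 + h$
$o{\left(b,W \right)} = \frac{-5 + b}{W + b}$ ($o{\left(b,W \right)} = \frac{b - 5}{W + b} = \frac{-5 + b}{W + b}$)
$\frac{1}{S{\left(o{\left(16,-3 \right)} \right)}} = \frac{1}{\left(\frac{-5 + 16}{-3 + 16}\right)^{2}} = \frac{1}{\left(\frac{1}{13} \cdot 11\right)^{2}} = \frac{1}{\left(\frac{11}{13}\right)^{2}} = \frac{1}{\frac{121}{169}} = \frac{169}{121}$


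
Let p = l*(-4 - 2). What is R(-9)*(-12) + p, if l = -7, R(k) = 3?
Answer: 6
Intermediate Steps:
p = 42 (p = -7*(-4 - 2) = -7*(-6) = 42)
R(-9)*(-12) + p = 3*(-12) + 42 = -36 + 42 = 6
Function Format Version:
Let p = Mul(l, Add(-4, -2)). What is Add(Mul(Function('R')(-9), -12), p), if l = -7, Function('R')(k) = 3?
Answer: 6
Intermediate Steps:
p = 42 (p = Mul(-7, Add(-4, -2)) = Mul(-7, -6) = 42)
Add(Mul(Function('R')(-9), -12), p) = Add(Mul(3, -12), 42) = Add(-36, 42) = 6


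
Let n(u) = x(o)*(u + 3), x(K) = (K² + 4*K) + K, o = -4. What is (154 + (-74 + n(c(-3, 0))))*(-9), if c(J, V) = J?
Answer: -720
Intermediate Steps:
x(K) = K² + 5*K
n(u) = -12 - 4*u (n(u) = (-4*(5 - 4))*(u + 3) = (-4*1)*(3 + u) = -4*(3 + u) = -12 - 4*u)
(154 + (-74 + n(c(-3, 0))))*(-9) = (154 + (-74 + (-12 - 4*(-3))))*(-9) = (154 + (-74 + (-12 + 12)))*(-9) = (154 + (-74 + 0))*(-9) = (154 - 74)*(-9) = 80*(-9) = -720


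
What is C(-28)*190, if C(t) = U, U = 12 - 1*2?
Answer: 1900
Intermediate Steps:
U = 10 (U = 12 - 2 = 10)
C(t) = 10
C(-28)*190 = 10*190 = 1900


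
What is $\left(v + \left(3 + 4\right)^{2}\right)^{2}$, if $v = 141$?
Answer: $36100$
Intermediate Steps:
$\left(v + \left(3 + 4\right)^{2}\right)^{2} = \left(141 + \left(3 + 4\right)^{2}\right)^{2} = \left(141 + 7^{2}\right)^{2} = \left(141 + 49\right)^{2} = 190^{2} = 36100$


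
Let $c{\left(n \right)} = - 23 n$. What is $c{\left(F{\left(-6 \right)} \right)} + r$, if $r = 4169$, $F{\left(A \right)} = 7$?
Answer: $4008$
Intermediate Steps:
$c{\left(F{\left(-6 \right)} \right)} + r = \left(-23\right) 7 + 4169 = -161 + 4169 = 4008$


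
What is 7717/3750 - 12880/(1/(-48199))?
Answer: 2328011707717/3750 ≈ 6.2080e+8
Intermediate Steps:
7717/3750 - 12880/(1/(-48199)) = 7717*(1/3750) - 12880/(-1/48199) = 7717/3750 - 12880*(-48199) = 7717/3750 + 620803120 = 2328011707717/3750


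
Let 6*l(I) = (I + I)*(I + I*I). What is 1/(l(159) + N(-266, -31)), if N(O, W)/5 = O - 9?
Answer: 1/1346945 ≈ 7.4242e-7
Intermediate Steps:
N(O, W) = -45 + 5*O (N(O, W) = 5*(O - 9) = 5*(-9 + O) = -45 + 5*O)
l(I) = I*(I + I²)/3 (l(I) = ((I + I)*(I + I*I))/6 = ((2*I)*(I + I²))/6 = (2*I*(I + I²))/6 = I*(I + I²)/3)
1/(l(159) + N(-266, -31)) = 1/((⅓)*159²*(1 + 159) + (-45 + 5*(-266))) = 1/((⅓)*25281*160 + (-45 - 1330)) = 1/(1348320 - 1375) = 1/1346945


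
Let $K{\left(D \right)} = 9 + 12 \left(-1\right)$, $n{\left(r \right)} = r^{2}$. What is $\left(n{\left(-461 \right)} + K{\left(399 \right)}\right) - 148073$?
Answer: $64445$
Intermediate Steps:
$K{\left(D \right)} = -3$ ($K{\left(D \right)} = 9 - 12 = -3$)
$\left(n{\left(-461 \right)} + K{\left(399 \right)}\right) - 148073 = \left(\left(-461\right)^{2} - 3\right) - 148073 = \left(212521 - 3\right) - 148073 = 212518 - 148073 = 64445$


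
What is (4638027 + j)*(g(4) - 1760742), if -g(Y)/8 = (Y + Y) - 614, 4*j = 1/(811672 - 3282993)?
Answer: -40252302019770608649/4942642 ≈ -8.1439e+12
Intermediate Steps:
j = -1/9885284 (j = 1/(4*(811672 - 3282993)) = (1/4)/(-2471321) = (1/4)*(-1/2471321) = -1/9885284 ≈ -1.0116e-7)
g(Y) = 4912 - 16*Y (g(Y) = -8*((Y + Y) - 614) = -8*(2*Y - 614) = -8*(-614 + 2*Y) = 4912 - 16*Y)
(4638027 + j)*(g(4) - 1760742) = (4638027 - 1/9885284)*((4912 - 16*4) - 1760742) = 45848214094667*((4912 - 64) - 1760742)/9885284 = 45848214094667*(4848 - 1760742)/9885284 = (45848214094667/9885284)*(-1755894) = -40252302019770608649/4942642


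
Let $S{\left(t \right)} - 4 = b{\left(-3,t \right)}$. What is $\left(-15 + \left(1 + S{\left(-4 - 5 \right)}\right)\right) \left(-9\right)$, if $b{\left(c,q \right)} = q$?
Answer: $171$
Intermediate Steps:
$S{\left(t \right)} = 4 + t$
$\left(-15 + \left(1 + S{\left(-4 - 5 \right)}\right)\right) \left(-9\right) = \left(-15 + \left(1 + \left(4 - 9\right)\right)\right) \left(-9\right) = \left(-15 + \left(1 - 5\right)\right) \left(-9\right) = \left(-15 - 4\right) \left(-9\right) = \left(-19\right) \left(-9\right) = 171$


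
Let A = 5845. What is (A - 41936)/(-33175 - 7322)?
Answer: 36091/40497 ≈ 0.89120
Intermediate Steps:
(A - 41936)/(-33175 - 7322) = (5845 - 41936)/(-33175 - 7322) = -36091/(-40497) = -36091*(-1/40497) = 36091/40497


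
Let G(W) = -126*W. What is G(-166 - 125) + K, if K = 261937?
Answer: 298603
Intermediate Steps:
G(-166 - 125) + K = -126*(-166 - 125) + 261937 = -126*(-291) + 261937 = 36666 + 261937 = 298603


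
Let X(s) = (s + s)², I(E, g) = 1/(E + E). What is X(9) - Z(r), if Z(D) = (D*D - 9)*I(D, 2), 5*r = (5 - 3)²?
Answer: 13169/40 ≈ 329.23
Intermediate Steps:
I(E, g) = 1/(2*E)
X(s) = 4*s² (X(s) = (2*s)² = 4*s²)
r = ⅘ (r = (5 - 3)²/5 = (⅕)*2² = (⅕)*4 = ⅘ ≈ 0.80000)
Z(D) = (-9 + D²)/(2*D) (Z(D) = (D*D - 9)*(1/(2*D)) = (D² - 9)*(1/(2*D)) = (-9 + D²)*(1/(2*D)) = (-9 + D²)/(2*D))
X(9) - Z(r) = 4*9² - (-9 + (⅘)²)/(2*⅘) = 4*81 - 5*(-9 + 16/25)/(2*4) = 324 - 5*(-209)/(2*4*25) = 324 - 1*(-209/40) = 324 + 209/40 = 13169/40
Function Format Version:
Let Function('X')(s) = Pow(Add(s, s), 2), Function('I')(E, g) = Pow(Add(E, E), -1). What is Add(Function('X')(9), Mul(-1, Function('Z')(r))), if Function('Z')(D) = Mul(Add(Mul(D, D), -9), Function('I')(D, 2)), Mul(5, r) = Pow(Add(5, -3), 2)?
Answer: Rational(13169, 40) ≈ 329.23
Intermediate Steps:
Function('I')(E, g) = Mul(Rational(1, 2), Pow(E, -1)) (Function('I')(E, g) = Pow(Mul(2, E), -1) = Mul(Rational(1, 2), Pow(E, -1)))
Function('X')(s) = Mul(4, Pow(s, 2)) (Function('X')(s) = Pow(Mul(2, s), 2) = Mul(4, Pow(s, 2)))
r = Rational(4, 5) (r = Mul(Rational(1, 5), Pow(Add(5, -3), 2)) = Mul(Rational(1, 5), Pow(2, 2)) = Mul(Rational(1, 5), 4) = Rational(4, 5) ≈ 0.80000)
Function('Z')(D) = Mul(Rational(1, 2), Pow(D, -1), Add(-9, Pow(D, 2))) (Function('Z')(D) = Mul(Add(Mul(D, D), -9), Mul(Rational(1, 2), Pow(D, -1))) = Mul(Add(Pow(D, 2), -9), Mul(Rational(1, 2), Pow(D, -1))) = Mul(Add(-9, Pow(D, 2)), Mul(Rational(1, 2), Pow(D, -1))) = Mul(Rational(1, 2), Pow(D, -1), Add(-9, Pow(D, 2))))
Add(Function('X')(9), Mul(-1, Function('Z')(r))) = Add(Mul(4, Pow(9, 2)), Mul(-1, Mul(Rational(1, 2), Pow(Rational(4, 5), -1), Add(-9, Pow(Rational(4, 5), 2))))) = Add(Mul(4, 81), Mul(-1, Mul(Rational(1, 2), Rational(5, 4), Add(-9, Rational(16, 25))))) = Add(324, Mul(-1, Mul(Rational(1, 2), Rational(5, 4), Rational(-209, 25)))) = Add(324, Mul(-1, Rational(-209, 40))) = Add(324, Rational(209, 40)) = Rational(13169, 40)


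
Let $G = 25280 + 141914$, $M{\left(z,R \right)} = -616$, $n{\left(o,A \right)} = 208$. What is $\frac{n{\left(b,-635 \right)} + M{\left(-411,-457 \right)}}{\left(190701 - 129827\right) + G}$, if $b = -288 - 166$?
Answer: $- \frac{102}{57017} \approx -0.0017889$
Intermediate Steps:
$b = -454$
$G = 167194$
$\frac{n{\left(b,-635 \right)} + M{\left(-411,-457 \right)}}{\left(190701 - 129827\right) + G} = \frac{208 - 616}{\left(190701 - 129827\right) + 167194} = - \frac{408}{\left(190701 - 129827\right) + 167194} = - \frac{408}{60874 + 167194} = - \frac{408}{228068} = \left(-408\right) \frac{1}{228068} = - \frac{102}{57017}$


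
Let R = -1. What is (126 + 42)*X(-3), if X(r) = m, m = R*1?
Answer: -168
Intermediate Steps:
m = -1 (m = -1*1 = -1)
X(r) = -1
(126 + 42)*X(-3) = (126 + 42)*(-1) = 168*(-1) = -168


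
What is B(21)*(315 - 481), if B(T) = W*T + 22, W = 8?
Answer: -31540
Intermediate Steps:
B(T) = 22 + 8*T (B(T) = 8*T + 22 = 22 + 8*T)
B(21)*(315 - 481) = (22 + 8*21)*(315 - 481) = (22 + 168)*(-166) = 190*(-166) = -31540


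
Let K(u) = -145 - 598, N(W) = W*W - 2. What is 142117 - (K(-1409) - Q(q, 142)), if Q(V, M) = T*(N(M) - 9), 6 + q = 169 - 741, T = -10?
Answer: -58670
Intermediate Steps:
q = -578 (q = -6 + (169 - 741) = -6 - 572 = -578)
N(W) = -2 + W² (N(W) = W² - 2 = -2 + W²)
Q(V, M) = 110 - 10*M² (Q(V, M) = -10*((-2 + M²) - 9) = -10*(-11 + M²) = 110 - 10*M²)
K(u) = -743
142117 - (K(-1409) - Q(q, 142)) = 142117 - (-743 - (110 - 10*142²)) = 142117 - (-743 - (110 - 10*20164)) = 142117 - (-743 - (110 - 201640)) = 142117 - (-743 - 1*(-201530)) = 142117 - (-743 + 201530) = 142117 - 1*200787 = 142117 - 200787 = -58670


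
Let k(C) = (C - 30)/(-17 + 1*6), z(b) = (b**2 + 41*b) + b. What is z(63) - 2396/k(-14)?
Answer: 6016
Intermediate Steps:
z(b) = b**2 + 42*b
k(C) = 30/11 - C/11 (k(C) = (-30 + C)/(-17 + 6) = (-30 + C)/(-11) = (-30 + C)*(-1/11) = 30/11 - C/11)
z(63) - 2396/k(-14) = 63*(42 + 63) - 2396/(30/11 - 1/11*(-14)) = 63*105 - 2396/(30/11 + 14/11) = 6615 - 2396/4 = 6615 - 2396*1/4 = 6615 - 599 = 6016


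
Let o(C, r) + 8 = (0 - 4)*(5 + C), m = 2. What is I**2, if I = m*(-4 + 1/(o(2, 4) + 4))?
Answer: 16641/256 ≈ 65.004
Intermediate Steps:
o(C, r) = -28 - 4*C (o(C, r) = -8 + (0 - 4)*(5 + C) = -8 - 4*(5 + C) = -8 + (-20 - 4*C) = -28 - 4*C)
I = -129/16 (I = 2*(-4 + 1/((-28 - 4*2) + 4)) = 2*(-4 + 1/((-28 - 8) + 4)) = 2*(-4 + 1/(-36 + 4)) = 2*(-4 + 1/(-32)) = 2*(-4 - 1/32) = 2*(-129/32) = -129/16 ≈ -8.0625)
I**2 = (-129/16)**2 = 16641/256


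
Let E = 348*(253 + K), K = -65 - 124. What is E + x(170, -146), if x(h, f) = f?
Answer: 22126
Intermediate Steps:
K = -189
E = 22272 (E = 348*(253 - 189) = 348*64 = 22272)
E + x(170, -146) = 22272 - 146 = 22126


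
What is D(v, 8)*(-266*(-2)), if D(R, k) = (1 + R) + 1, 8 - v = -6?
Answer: 8512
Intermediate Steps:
v = 14 (v = 8 - 1*(-6) = 8 + 6 = 14)
D(R, k) = 2 + R
D(v, 8)*(-266*(-2)) = (2 + 14)*(-266*(-2)) = 16*532 = 8512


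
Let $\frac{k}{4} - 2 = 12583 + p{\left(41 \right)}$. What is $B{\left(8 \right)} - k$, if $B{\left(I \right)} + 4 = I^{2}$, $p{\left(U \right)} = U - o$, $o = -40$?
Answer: $-50604$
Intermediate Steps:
$p{\left(U \right)} = 40 + U$ ($p{\left(U \right)} = U - -40 = U + 40 = 40 + U$)
$B{\left(I \right)} = -4 + I^{2}$
$k = 50664$ ($k = 8 + 4 \left(12583 + \left(40 + 41\right)\right) = 8 + 4 \left(12583 + 81\right) = 8 + 4 \cdot 12664 = 8 + 50656 = 50664$)
$B{\left(8 \right)} - k = \left(-4 + 8^{2}\right) - 50664 = \left(-4 + 64\right) - 50664 = 60 - 50664 = -50604$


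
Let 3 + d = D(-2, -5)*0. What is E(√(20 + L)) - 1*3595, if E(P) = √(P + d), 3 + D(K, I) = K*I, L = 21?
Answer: -3595 + √(-3 + √41) ≈ -3593.2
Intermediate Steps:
D(K, I) = -3 + I*K (D(K, I) = -3 + K*I = -3 + I*K)
d = -3 (d = -3 + (-3 - 5*(-2))*0 = -3 + (-3 + 10)*0 = -3 + 7*0 = -3 + 0 = -3)
E(P) = √(-3 + P) (E(P) = √(P - 3) = √(-3 + P))
E(√(20 + L)) - 1*3595 = √(-3 + √(20 + 21)) - 1*3595 = √(-3 + √41) - 3595 = -3595 + √(-3 + √41)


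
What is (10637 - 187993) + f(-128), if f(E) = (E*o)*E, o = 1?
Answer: -160972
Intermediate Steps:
f(E) = E² (f(E) = (E*1)*E = E*E = E²)
(10637 - 187993) + f(-128) = (10637 - 187993) + (-128)² = -177356 + 16384 = -160972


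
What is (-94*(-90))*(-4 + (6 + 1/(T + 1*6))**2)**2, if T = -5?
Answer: 17131500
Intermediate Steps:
(-94*(-90))*(-4 + (6 + 1/(T + 1*6))**2)**2 = (-94*(-90))*(-4 + (6 + 1/(-5 + 1*6))**2)**2 = 8460*(-4 + (6 + 1/(-5 + 6))**2)**2 = 8460*(-4 + (6 + 1/1)**2)**2 = 8460*(-4 + (6 + 1)**2)**2 = 8460*(-4 + 7**2)**2 = 8460*(-4 + 49)**2 = 8460*45**2 = 8460*2025 = 17131500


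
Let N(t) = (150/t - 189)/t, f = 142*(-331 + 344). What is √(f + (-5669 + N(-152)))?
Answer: I*√88297714/152 ≈ 61.82*I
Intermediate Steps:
f = 1846 (f = 142*13 = 1846)
N(t) = (-189 + 150/t)/t
√(f + (-5669 + N(-152))) = √(1846 + (-5669 + 3*(50 - 63*(-152))/(-152)²)) = √(1846 + (-5669 + 3*(1/23104)*(50 + 9576))) = √(1846 + (-5669 + 3*(1/23104)*9626)) = √(1846 + (-5669 + 14439/11552)) = √(1846 - 65473849/11552) = √(-44148857/11552) = I*√88297714/152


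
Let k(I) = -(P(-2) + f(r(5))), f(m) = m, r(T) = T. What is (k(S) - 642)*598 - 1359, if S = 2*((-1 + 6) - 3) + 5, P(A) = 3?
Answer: -390059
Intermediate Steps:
S = 9 (S = 2*(5 - 3) + 5 = 2*2 + 5 = 4 + 5 = 9)
k(I) = -8 (k(I) = -(3 + 5) = -1*8 = -8)
(k(S) - 642)*598 - 1359 = (-8 - 642)*598 - 1359 = -650*598 - 1359 = -388700 - 1359 = -390059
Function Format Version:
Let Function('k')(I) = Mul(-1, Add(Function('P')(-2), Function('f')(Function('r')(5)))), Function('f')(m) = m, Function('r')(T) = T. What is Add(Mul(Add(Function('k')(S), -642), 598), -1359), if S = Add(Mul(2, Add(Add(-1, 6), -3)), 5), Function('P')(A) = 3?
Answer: -390059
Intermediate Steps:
S = 9 (S = Add(Mul(2, Add(5, -3)), 5) = Add(Mul(2, 2), 5) = Add(4, 5) = 9)
Function('k')(I) = -8 (Function('k')(I) = Mul(-1, Add(3, 5)) = Mul(-1, 8) = -8)
Add(Mul(Add(Function('k')(S), -642), 598), -1359) = Add(Mul(Add(-8, -642), 598), -1359) = Add(Mul(-650, 598), -1359) = Add(-388700, -1359) = -390059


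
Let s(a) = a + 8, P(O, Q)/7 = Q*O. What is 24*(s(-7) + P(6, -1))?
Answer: -984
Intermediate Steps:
P(O, Q) = 7*O*Q (P(O, Q) = 7*(Q*O) = 7*(O*Q) = 7*O*Q)
s(a) = 8 + a
24*(s(-7) + P(6, -1)) = 24*((8 - 7) + 7*6*(-1)) = 24*(1 - 42) = 24*(-41) = -984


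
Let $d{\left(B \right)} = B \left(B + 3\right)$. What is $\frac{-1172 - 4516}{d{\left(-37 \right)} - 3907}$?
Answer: $\frac{1896}{883} \approx 2.1472$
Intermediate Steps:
$d{\left(B \right)} = B \left(3 + B\right)$
$\frac{-1172 - 4516}{d{\left(-37 \right)} - 3907} = \frac{-1172 - 4516}{- 37 \left(3 - 37\right) - 3907} = - \frac{5688}{\left(-37\right) \left(-34\right) - 3907} = - \frac{5688}{1258 - 3907} = - \frac{5688}{-2649} = \left(-5688\right) \left(- \frac{1}{2649}\right) = \frac{1896}{883}$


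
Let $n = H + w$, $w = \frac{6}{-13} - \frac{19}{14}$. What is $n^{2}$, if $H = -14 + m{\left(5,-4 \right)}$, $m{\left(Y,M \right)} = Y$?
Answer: $\frac{3876961}{33124} \approx 117.04$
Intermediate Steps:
$H = -9$ ($H = -14 + 5 = -9$)
$w = - \frac{331}{182}$ ($w = 6 \left(- \frac{1}{13}\right) - \frac{19}{14} = - \frac{6}{13} - \frac{19}{14} = - \frac{331}{182} \approx -1.8187$)
$n = - \frac{1969}{182}$ ($n = -9 - \frac{331}{182} = - \frac{1969}{182} \approx -10.819$)
$n^{2} = \left(- \frac{1969}{182}\right)^{2} = \frac{3876961}{33124}$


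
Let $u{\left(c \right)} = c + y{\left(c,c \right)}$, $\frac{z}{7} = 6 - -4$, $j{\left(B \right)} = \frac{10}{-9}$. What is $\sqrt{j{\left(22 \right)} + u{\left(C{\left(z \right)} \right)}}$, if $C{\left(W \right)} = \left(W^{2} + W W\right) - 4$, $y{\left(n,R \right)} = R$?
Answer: $\frac{\sqrt{176318}}{3} \approx 139.97$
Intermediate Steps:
$j{\left(B \right)} = - \frac{10}{9}$ ($j{\left(B \right)} = 10 \left(- \frac{1}{9}\right) = - \frac{10}{9}$)
$z = 70$ ($z = 7 \left(6 - -4\right) = 7 \left(6 + 4\right) = 7 \cdot 10 = 70$)
$C{\left(W \right)} = -4 + 2 W^{2}$ ($C{\left(W \right)} = \left(W^{2} + W^{2}\right) - 4 = 2 W^{2} - 4 = -4 + 2 W^{2}$)
$u{\left(c \right)} = 2 c$ ($u{\left(c \right)} = c + c = 2 c$)
$\sqrt{j{\left(22 \right)} + u{\left(C{\left(z \right)} \right)}} = \sqrt{- \frac{10}{9} + 2 \left(-4 + 2 \cdot 70^{2}\right)} = \sqrt{- \frac{10}{9} + 2 \left(-4 + 2 \cdot 4900\right)} = \sqrt{- \frac{10}{9} + 2 \left(-4 + 9800\right)} = \sqrt{- \frac{10}{9} + 2 \cdot 9796} = \sqrt{- \frac{10}{9} + 19592} = \sqrt{\frac{176318}{9}} = \frac{\sqrt{176318}}{3}$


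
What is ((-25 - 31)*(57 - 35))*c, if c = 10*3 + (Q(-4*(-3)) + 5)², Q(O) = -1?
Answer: -56672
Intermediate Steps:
c = 46 (c = 10*3 + (-1 + 5)² = 30 + 4² = 30 + 16 = 46)
((-25 - 31)*(57 - 35))*c = ((-25 - 31)*(57 - 35))*46 = -56*22*46 = -1232*46 = -56672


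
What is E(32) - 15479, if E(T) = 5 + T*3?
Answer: -15378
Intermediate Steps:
E(T) = 5 + 3*T
E(32) - 15479 = (5 + 3*32) - 15479 = (5 + 96) - 15479 = 101 - 15479 = -15378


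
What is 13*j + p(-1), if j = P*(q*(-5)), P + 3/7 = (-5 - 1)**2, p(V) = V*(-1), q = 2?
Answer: -32363/7 ≈ -4623.3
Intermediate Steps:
p(V) = -V
P = 249/7 (P = -3/7 + (-5 - 1)**2 = -3/7 + (-6)**2 = -3/7 + 36 = 249/7 ≈ 35.571)
j = -2490/7 (j = 249*(2*(-5))/7 = (249/7)*(-10) = -2490/7 ≈ -355.71)
13*j + p(-1) = 13*(-2490/7) - 1*(-1) = -32370/7 + 1 = -32363/7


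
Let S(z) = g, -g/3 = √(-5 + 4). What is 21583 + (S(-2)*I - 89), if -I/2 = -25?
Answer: 21494 - 150*I ≈ 21494.0 - 150.0*I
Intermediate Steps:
I = 50 (I = -2*(-25) = 50)
g = -3*I (g = -3*√(-5 + 4) = -3*I ≈ -3.0*I)
S(z) = -3*I
21583 + (S(-2)*I - 89) = 21583 + (-3*I*50 - 89) = 21583 + (-150*I - 89) = 21583 + (-89 - 150*I) = 21494 - 150*I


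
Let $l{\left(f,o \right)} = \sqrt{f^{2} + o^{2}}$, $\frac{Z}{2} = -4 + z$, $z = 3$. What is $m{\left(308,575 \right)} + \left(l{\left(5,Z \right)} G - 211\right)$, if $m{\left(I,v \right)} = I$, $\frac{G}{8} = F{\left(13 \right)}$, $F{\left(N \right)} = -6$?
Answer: $97 - 48 \sqrt{29} \approx -161.49$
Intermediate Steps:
$G = -48$ ($G = 8 \left(-6\right) = -48$)
$Z = -2$ ($Z = 2 \left(-4 + 3\right) = 2 \left(-1\right) = -2$)
$m{\left(308,575 \right)} + \left(l{\left(5,Z \right)} G - 211\right) = 308 + \left(\sqrt{5^{2} + \left(-2\right)^{2}} \left(-48\right) - 211\right) = 308 + \left(\sqrt{25 + 4} \left(-48\right) - 211\right) = 308 + \left(\sqrt{29} \left(-48\right) - 211\right) = 308 - \left(211 + 48 \sqrt{29}\right) = 97 - 48 \sqrt{29}$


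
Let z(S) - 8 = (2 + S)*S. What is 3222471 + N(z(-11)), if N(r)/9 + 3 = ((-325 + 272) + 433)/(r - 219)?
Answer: 90227577/28 ≈ 3.2224e+6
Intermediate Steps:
z(S) = 8 + S*(2 + S) (z(S) = 8 + (2 + S)*S = 8 + S*(2 + S))
N(r) = -27 + 3420/(-219 + r) (N(r) = -27 + 9*(((-325 + 272) + 433)/(r - 219)) = -27 + 9*((-53 + 433)/(-219 + r)) = -27 + 9*(380/(-219 + r)) = -27 + 3420/(-219 + r))
3222471 + N(z(-11)) = 3222471 + 9*(1037 - 3*(8 + (-11)² + 2*(-11)))/(-219 + (8 + (-11)² + 2*(-11))) = 3222471 + 9*(1037 - 3*(8 + 121 - 22))/(-219 + (8 + 121 - 22)) = 3222471 + 9*(1037 - 3*107)/(-219 + 107) = 3222471 + 9*(1037 - 321)/(-112) = 3222471 + 9*(-1/112)*716 = 3222471 - 1611/28 = 90227577/28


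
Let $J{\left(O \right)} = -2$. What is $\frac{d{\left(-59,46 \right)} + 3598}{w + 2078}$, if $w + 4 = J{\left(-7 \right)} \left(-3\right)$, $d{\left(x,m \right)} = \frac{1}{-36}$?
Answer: $\frac{129527}{74880} \approx 1.7298$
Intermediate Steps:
$d{\left(x,m \right)} = - \frac{1}{36}$
$w = 2$ ($w = -4 - -6 = -4 + 6 = 2$)
$\frac{d{\left(-59,46 \right)} + 3598}{w + 2078} = \frac{- \frac{1}{36} + 3598}{2 + 2078} = \frac{129527}{36 \cdot 2080} = \frac{129527}{36} \cdot \frac{1}{2080} = \frac{129527}{74880}$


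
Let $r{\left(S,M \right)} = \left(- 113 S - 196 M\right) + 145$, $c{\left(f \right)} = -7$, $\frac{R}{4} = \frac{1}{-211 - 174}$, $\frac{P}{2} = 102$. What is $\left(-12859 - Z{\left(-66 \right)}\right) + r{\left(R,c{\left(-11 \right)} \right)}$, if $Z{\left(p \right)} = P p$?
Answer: $\frac{817422}{385} \approx 2123.2$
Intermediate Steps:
$P = 204$ ($P = 2 \cdot 102 = 204$)
$Z{\left(p \right)} = 204 p$
$R = - \frac{4}{385}$ ($R = \frac{4}{-211 - 174} = \frac{4}{-385} = 4 \left(- \frac{1}{385}\right) = - \frac{4}{385} \approx -0.01039$)
$r{\left(S,M \right)} = 145 - 196 M - 113 S$ ($r{\left(S,M \right)} = \left(- 196 M - 113 S\right) + 145 = 145 - 196 M - 113 S$)
$\left(-12859 - Z{\left(-66 \right)}\right) + r{\left(R,c{\left(-11 \right)} \right)} = \left(-12859 - 204 \left(-66\right)\right) - - \frac{584497}{385} = \left(-12859 - -13464\right) + \left(145 + 1372 + \frac{452}{385}\right) = \left(-12859 + 13464\right) + \frac{584497}{385} = 605 + \frac{584497}{385} = \frac{817422}{385}$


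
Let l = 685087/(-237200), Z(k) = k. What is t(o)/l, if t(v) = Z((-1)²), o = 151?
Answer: -237200/685087 ≈ -0.34623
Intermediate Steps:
t(v) = 1 (t(v) = (-1)² = 1)
l = -685087/237200 (l = 685087*(-1/237200) = -685087/237200 ≈ -2.8882)
t(o)/l = 1/(-685087/237200) = 1*(-237200/685087) = -237200/685087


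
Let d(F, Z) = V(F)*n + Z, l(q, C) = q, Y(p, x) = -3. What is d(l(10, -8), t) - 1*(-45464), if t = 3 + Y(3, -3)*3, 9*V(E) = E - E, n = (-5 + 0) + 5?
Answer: 45458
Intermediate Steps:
n = 0 (n = -5 + 5 = 0)
V(E) = 0 (V(E) = (E - E)/9 = (⅑)*0 = 0)
t = -6 (t = 3 - 3*3 = 3 - 9 = -6)
d(F, Z) = Z (d(F, Z) = 0*0 + Z = 0 + Z = Z)
d(l(10, -8), t) - 1*(-45464) = -6 - 1*(-45464) = -6 + 45464 = 45458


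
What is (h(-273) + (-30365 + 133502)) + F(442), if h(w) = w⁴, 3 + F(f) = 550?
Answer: 5554675525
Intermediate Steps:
F(f) = 547 (F(f) = -3 + 550 = 547)
(h(-273) + (-30365 + 133502)) + F(442) = ((-273)⁴ + (-30365 + 133502)) + 547 = (5554571841 + 103137) + 547 = 5554674978 + 547 = 5554675525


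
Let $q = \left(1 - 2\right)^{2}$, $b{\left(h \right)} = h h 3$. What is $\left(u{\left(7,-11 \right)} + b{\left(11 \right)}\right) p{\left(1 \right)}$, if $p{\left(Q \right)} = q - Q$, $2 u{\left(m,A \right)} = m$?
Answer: $0$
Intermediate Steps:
$b{\left(h \right)} = 3 h^{2}$ ($b{\left(h \right)} = h^{2} \cdot 3 = 3 h^{2}$)
$u{\left(m,A \right)} = \frac{m}{2}$
$q = 1$ ($q = \left(-1\right)^{2} = 1$)
$p{\left(Q \right)} = 1 - Q$
$\left(u{\left(7,-11 \right)} + b{\left(11 \right)}\right) p{\left(1 \right)} = \left(\frac{1}{2} \cdot 7 + 3 \cdot 11^{2}\right) \left(1 - 1\right) = \left(\frac{7}{2} + 3 \cdot 121\right) \left(1 - 1\right) = \left(\frac{7}{2} + 363\right) 0 = \frac{733}{2} \cdot 0 = 0$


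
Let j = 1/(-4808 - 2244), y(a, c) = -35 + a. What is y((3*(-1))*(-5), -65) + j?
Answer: -141041/7052 ≈ -20.000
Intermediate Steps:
j = -1/7052 (j = 1/(-7052) = -1/7052 ≈ -0.00014180)
y((3*(-1))*(-5), -65) + j = (-35 + (3*(-1))*(-5)) - 1/7052 = (-35 - 3*(-5)) - 1/7052 = (-35 + 15) - 1/7052 = -20 - 1/7052 = -141041/7052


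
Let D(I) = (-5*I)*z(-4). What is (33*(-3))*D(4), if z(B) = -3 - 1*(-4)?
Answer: 1980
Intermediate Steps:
z(B) = 1 (z(B) = -3 + 4 = 1)
D(I) = -5*I (D(I) = -5*I*1 = -5*I)
(33*(-3))*D(4) = (33*(-3))*(-5*4) = -99*(-20) = 1980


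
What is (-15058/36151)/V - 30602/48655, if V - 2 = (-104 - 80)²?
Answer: -18728798861453/29776873574745 ≈ -0.62897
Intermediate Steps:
V = 33858 (V = 2 + (-104 - 80)² = 2 + (-184)² = 2 + 33856 = 33858)
(-15058/36151)/V - 30602/48655 = -15058/36151/33858 - 30602/48655 = -15058*1/36151*(1/33858) - 30602*1/48655 = -15058/36151*1/33858 - 30602/48655 = -7529/612000279 - 30602/48655 = -18728798861453/29776873574745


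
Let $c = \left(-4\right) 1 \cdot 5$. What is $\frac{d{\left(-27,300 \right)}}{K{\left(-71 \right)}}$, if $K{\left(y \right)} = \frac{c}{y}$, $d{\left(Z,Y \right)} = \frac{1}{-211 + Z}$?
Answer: $- \frac{71}{4760} \approx -0.014916$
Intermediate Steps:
$c = -20$ ($c = \left(-4\right) 5 = -20$)
$K{\left(y \right)} = - \frac{20}{y}$
$\frac{d{\left(-27,300 \right)}}{K{\left(-71 \right)}} = \frac{1}{\left(-211 - 27\right) \left(- \frac{20}{-71}\right)} = \frac{1}{\left(-238\right) \left(\left(-20\right) \left(- \frac{1}{71}\right)\right)} = - \frac{1}{238 \cdot \frac{20}{71}} = \left(- \frac{1}{238}\right) \frac{71}{20} = - \frac{71}{4760}$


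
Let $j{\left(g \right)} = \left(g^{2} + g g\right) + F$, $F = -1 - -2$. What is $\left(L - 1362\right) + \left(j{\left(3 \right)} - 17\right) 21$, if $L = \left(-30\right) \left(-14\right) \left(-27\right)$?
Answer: $-12660$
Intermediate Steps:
$F = 1$ ($F = -1 + 2 = 1$)
$L = -11340$ ($L = 420 \left(-27\right) = -11340$)
$j{\left(g \right)} = 1 + 2 g^{2}$ ($j{\left(g \right)} = \left(g^{2} + g g\right) + 1 = \left(g^{2} + g^{2}\right) + 1 = 2 g^{2} + 1 = 1 + 2 g^{2}$)
$\left(L - 1362\right) + \left(j{\left(3 \right)} - 17\right) 21 = \left(-11340 - 1362\right) + \left(\left(1 + 2 \cdot 3^{2}\right) - 17\right) 21 = -12702 + \left(\left(1 + 2 \cdot 9\right) - 17\right) 21 = -12702 + \left(\left(1 + 18\right) - 17\right) 21 = -12702 + \left(19 - 17\right) 21 = -12702 + 2 \cdot 21 = -12702 + 42 = -12660$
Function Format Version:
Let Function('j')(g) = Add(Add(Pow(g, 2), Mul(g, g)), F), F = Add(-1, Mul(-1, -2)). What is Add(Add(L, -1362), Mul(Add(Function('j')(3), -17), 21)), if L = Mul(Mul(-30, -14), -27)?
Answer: -12660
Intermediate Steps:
F = 1 (F = Add(-1, 2) = 1)
L = -11340 (L = Mul(420, -27) = -11340)
Function('j')(g) = Add(1, Mul(2, Pow(g, 2))) (Function('j')(g) = Add(Add(Pow(g, 2), Mul(g, g)), 1) = Add(Add(Pow(g, 2), Pow(g, 2)), 1) = Add(Mul(2, Pow(g, 2)), 1) = Add(1, Mul(2, Pow(g, 2))))
Add(Add(L, -1362), Mul(Add(Function('j')(3), -17), 21)) = Add(Add(-11340, -1362), Mul(Add(Add(1, Mul(2, Pow(3, 2))), -17), 21)) = Add(-12702, Mul(Add(Add(1, Mul(2, 9)), -17), 21)) = Add(-12702, Mul(Add(Add(1, 18), -17), 21)) = Add(-12702, Mul(Add(19, -17), 21)) = Add(-12702, Mul(2, 21)) = Add(-12702, 42) = -12660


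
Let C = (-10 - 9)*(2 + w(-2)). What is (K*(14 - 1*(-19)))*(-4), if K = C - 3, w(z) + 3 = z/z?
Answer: 396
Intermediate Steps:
w(z) = -2 (w(z) = -3 + z/z = -3 + 1 = -2)
C = 0 (C = (-10 - 9)*(2 - 2) = -19*0 = 0)
K = -3 (K = 0 - 3 = -3)
(K*(14 - 1*(-19)))*(-4) = -3*(14 - 1*(-19))*(-4) = -3*(14 + 19)*(-4) = -3*33*(-4) = -99*(-4) = 396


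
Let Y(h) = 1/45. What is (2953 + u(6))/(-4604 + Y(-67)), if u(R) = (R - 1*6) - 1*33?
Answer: -131400/207179 ≈ -0.63423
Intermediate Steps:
Y(h) = 1/45
u(R) = -39 + R (u(R) = (R - 6) - 33 = (-6 + R) - 33 = -39 + R)
(2953 + u(6))/(-4604 + Y(-67)) = (2953 + (-39 + 6))/(-4604 + 1/45) = (2953 - 33)/(-207179/45) = 2920*(-45/207179) = -131400/207179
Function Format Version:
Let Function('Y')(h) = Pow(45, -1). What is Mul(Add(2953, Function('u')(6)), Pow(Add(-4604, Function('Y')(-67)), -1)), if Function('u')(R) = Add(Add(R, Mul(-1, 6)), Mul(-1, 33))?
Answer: Rational(-131400, 207179) ≈ -0.63423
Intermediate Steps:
Function('Y')(h) = Rational(1, 45)
Function('u')(R) = Add(-39, R) (Function('u')(R) = Add(Add(R, -6), -33) = Add(Add(-6, R), -33) = Add(-39, R))
Mul(Add(2953, Function('u')(6)), Pow(Add(-4604, Function('Y')(-67)), -1)) = Mul(Add(2953, Add(-39, 6)), Pow(Add(-4604, Rational(1, 45)), -1)) = Mul(Add(2953, -33), Pow(Rational(-207179, 45), -1)) = Mul(2920, Rational(-45, 207179)) = Rational(-131400, 207179)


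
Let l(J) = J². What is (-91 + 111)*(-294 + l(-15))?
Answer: -1380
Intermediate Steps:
(-91 + 111)*(-294 + l(-15)) = (-91 + 111)*(-294 + (-15)²) = 20*(-294 + 225) = 20*(-69) = -1380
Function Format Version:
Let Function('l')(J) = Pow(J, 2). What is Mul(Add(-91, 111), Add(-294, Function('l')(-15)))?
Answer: -1380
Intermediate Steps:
Mul(Add(-91, 111), Add(-294, Function('l')(-15))) = Mul(Add(-91, 111), Add(-294, Pow(-15, 2))) = Mul(20, Add(-294, 225)) = Mul(20, -69) = -1380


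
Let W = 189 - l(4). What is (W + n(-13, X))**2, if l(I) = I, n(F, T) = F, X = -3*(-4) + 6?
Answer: 29584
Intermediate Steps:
X = 18 (X = 12 + 6 = 18)
W = 185 (W = 189 - 1*4 = 189 - 4 = 185)
(W + n(-13, X))**2 = (185 - 13)**2 = 172**2 = 29584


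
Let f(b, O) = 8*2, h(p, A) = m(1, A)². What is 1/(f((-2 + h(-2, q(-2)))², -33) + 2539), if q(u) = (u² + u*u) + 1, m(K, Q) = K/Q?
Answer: 1/2555 ≈ 0.00039139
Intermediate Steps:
q(u) = 1 + 2*u² (q(u) = (u² + u²) + 1 = 2*u² + 1 = 1 + 2*u²)
h(p, A) = A⁻² (h(p, A) = (1/A)² = A⁻²)
f(b, O) = 16
1/(f((-2 + h(-2, q(-2)))², -33) + 2539) = 1/(16 + 2539) = 1/2555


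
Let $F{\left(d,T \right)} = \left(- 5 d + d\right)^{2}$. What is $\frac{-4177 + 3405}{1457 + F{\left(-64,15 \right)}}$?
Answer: $- \frac{772}{66993} \approx -0.011524$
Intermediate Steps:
$F{\left(d,T \right)} = 16 d^{2}$ ($F{\left(d,T \right)} = \left(- 4 d\right)^{2} = 16 d^{2}$)
$\frac{-4177 + 3405}{1457 + F{\left(-64,15 \right)}} = \frac{-4177 + 3405}{1457 + 16 \left(-64\right)^{2}} = - \frac{772}{1457 + 16 \cdot 4096} = - \frac{772}{1457 + 65536} = - \frac{772}{66993}$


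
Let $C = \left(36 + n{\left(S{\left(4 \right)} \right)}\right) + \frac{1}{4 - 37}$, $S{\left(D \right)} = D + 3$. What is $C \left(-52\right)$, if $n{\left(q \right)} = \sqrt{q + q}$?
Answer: $- \frac{61724}{33} - 52 \sqrt{14} \approx -2065.0$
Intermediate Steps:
$S{\left(D \right)} = 3 + D$
$n{\left(q \right)} = \sqrt{2} \sqrt{q}$ ($n{\left(q \right)} = \sqrt{2 q} = \sqrt{2} \sqrt{q}$)
$C = \frac{1187}{33} + \sqrt{14}$ ($C = \left(36 + \sqrt{2} \sqrt{3 + 4}\right) + \frac{1}{4 - 37} = \left(36 + \sqrt{2} \sqrt{7}\right) + \frac{1}{-33} = \left(36 + \sqrt{14}\right) - \frac{1}{33} = \frac{1187}{33} + \sqrt{14} \approx 39.711$)
$C \left(-52\right) = \left(\frac{1187}{33} + \sqrt{14}\right) \left(-52\right) = - \frac{61724}{33} - 52 \sqrt{14}$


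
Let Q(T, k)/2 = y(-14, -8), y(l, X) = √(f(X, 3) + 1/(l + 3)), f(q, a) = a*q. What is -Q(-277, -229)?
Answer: -2*I*√2915/11 ≈ -9.8165*I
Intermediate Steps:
y(l, X) = √(1/(3 + l) + 3*X) (y(l, X) = √(3*X + 1/(l + 3)) = √(3*X + 1/(3 + l)) = √(1/(3 + l) + 3*X))
Q(T, k) = 2*I*√2915/11 (Q(T, k) = 2*√((1 + 3*(-8)*(3 - 14))/(3 - 14)) = 2*√((1 + 3*(-8)*(-11))/(-11)) = 2*√(-(1 + 264)/11) = 2*√(-1/11*265) = 2*√(-265/11) = 2*(I*√2915/11) = 2*I*√2915/11)
-Q(-277, -229) = -2*I*√2915/11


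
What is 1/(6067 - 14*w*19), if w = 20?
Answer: 1/747 ≈ 0.0013387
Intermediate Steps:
1/(6067 - 14*w*19) = 1/(6067 - 14*20*19) = 1/(6067 - 280*19) = 1/(6067 - 5320) = 1/747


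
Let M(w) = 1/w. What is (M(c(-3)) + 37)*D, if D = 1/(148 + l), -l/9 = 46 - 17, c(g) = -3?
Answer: -110/339 ≈ -0.32448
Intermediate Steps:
l = -261 (l = -9*(46 - 17) = -9*29 = -261)
D = -1/113 (D = 1/(148 - 261) = 1/(-113) = -1/113 ≈ -0.0088496)
(M(c(-3)) + 37)*D = (1/(-3) + 37)*(-1/113) = (-⅓ + 37)*(-1/113) = (110/3)*(-1/113) = -110/339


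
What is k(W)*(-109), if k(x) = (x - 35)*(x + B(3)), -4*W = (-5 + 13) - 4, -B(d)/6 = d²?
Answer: -215820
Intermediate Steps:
B(d) = -6*d²
W = -1 (W = -((-5 + 13) - 4)/4 = -(8 - 4)/4 = -¼*4 = -1)
k(x) = (-54 + x)*(-35 + x) (k(x) = (x - 35)*(x - 6*3²) = (-35 + x)*(x - 6*9) = (-35 + x)*(x - 54) = (-35 + x)*(-54 + x) = (-54 + x)*(-35 + x))
k(W)*(-109) = (1890 + (-1)² - 89*(-1))*(-109) = (1890 + 1 + 89)*(-109) = 1980*(-109) = -215820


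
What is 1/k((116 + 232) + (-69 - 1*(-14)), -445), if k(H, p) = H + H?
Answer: 1/586 ≈ 0.0017065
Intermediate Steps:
k(H, p) = 2*H
1/k((116 + 232) + (-69 - 1*(-14)), -445) = 1/(2*((116 + 232) + (-69 - 1*(-14)))) = 1/(2*(348 + (-69 + 14))) = 1/(2*(348 - 55)) = 1/(2*293) = 1/586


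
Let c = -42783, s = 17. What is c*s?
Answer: -727311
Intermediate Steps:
c*s = -42783*17 = -727311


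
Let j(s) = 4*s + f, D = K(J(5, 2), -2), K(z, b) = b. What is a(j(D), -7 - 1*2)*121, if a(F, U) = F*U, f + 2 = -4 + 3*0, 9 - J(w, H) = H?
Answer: 15246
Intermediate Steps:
J(w, H) = 9 - H
f = -6 (f = -2 + (-4 + 3*0) = -2 + (-4 + 0) = -2 - 4 = -6)
D = -2
j(s) = -6 + 4*s (j(s) = 4*s - 6 = -6 + 4*s)
a(j(D), -7 - 1*2)*121 = ((-6 + 4*(-2))*(-7 - 1*2))*121 = ((-6 - 8)*(-7 - 2))*121 = -14*(-9)*121 = 126*121 = 15246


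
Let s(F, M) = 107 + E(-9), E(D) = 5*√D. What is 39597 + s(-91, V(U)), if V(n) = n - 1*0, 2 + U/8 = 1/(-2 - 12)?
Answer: 39704 + 15*I ≈ 39704.0 + 15.0*I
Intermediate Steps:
U = -116/7 (U = -16 + 8/(-2 - 12) = -16 + 8/(-14) = -16 + 8*(-1/14) = -16 - 4/7 = -116/7 ≈ -16.571)
V(n) = n (V(n) = n + 0 = n)
s(F, M) = 107 + 15*I (s(F, M) = 107 + 5*√(-9) = 107 + 5*(3*I) = 107 + 15*I)
39597 + s(-91, V(U)) = 39597 + (107 + 15*I) = 39704 + 15*I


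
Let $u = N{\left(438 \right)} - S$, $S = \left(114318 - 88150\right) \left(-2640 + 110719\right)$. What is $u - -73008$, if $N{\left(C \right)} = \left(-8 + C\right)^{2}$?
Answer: $-2827953364$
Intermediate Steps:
$S = 2828211272$ ($S = 26168 \cdot 108079 = 2828211272$)
$u = -2828026372$ ($u = \left(-8 + 438\right)^{2} - 2828211272 = 430^{2} - 2828211272 = 184900 - 2828211272 = -2828026372$)
$u - -73008 = -2828026372 - -73008 = -2828026372 + 73008 = -2827953364$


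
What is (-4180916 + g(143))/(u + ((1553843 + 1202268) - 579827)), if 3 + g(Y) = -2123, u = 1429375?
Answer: -4183042/3605659 ≈ -1.1601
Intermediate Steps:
g(Y) = -2126 (g(Y) = -3 - 2123 = -2126)
(-4180916 + g(143))/(u + ((1553843 + 1202268) - 579827)) = (-4180916 - 2126)/(1429375 + ((1553843 + 1202268) - 579827)) = -4183042/(1429375 + (2756111 - 579827)) = -4183042/(1429375 + 2176284) = -4183042/3605659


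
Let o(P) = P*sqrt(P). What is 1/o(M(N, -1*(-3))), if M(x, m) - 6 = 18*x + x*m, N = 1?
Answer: sqrt(3)/243 ≈ 0.0071278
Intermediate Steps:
M(x, m) = 6 + 18*x + m*x (M(x, m) = 6 + (18*x + x*m) = 6 + (18*x + m*x) = 6 + 18*x + m*x)
o(P) = P**(3/2)
1/o(M(N, -1*(-3))) = 1/((6 + 18*1 - 1*(-3)*1)**(3/2)) = 1/((6 + 18 + 3*1)**(3/2)) = 1/((6 + 18 + 3)**(3/2)) = 1/(27**(3/2)) = 1/(81*sqrt(3)) = sqrt(3)/243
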